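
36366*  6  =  218196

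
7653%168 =93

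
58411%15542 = 11785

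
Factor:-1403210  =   - 2^1*5^1*140321^1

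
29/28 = 29/28 = 1.04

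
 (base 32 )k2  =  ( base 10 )642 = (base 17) 23D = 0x282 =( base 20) 1c2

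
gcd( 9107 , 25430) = 1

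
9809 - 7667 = 2142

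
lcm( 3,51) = 51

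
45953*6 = 275718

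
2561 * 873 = 2235753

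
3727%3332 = 395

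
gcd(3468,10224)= 12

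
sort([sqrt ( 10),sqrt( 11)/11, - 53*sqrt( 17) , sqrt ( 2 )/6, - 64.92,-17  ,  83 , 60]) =[ - 53*sqrt( 17), - 64.92, - 17,sqrt( 2 ) /6, sqrt( 11)/11, sqrt( 10 ), 60, 83 ]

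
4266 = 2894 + 1372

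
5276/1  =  5276 = 5276.00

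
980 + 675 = 1655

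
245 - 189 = 56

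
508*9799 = 4977892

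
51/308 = 51/308 = 0.17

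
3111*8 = 24888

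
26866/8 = 13433/4= 3358.25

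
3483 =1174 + 2309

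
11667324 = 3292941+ 8374383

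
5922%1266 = 858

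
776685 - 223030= 553655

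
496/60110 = 248/30055= 0.01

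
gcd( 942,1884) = 942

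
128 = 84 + 44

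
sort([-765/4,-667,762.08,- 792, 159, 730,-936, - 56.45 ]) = [ - 936, - 792,-667 , - 765/4 , - 56.45,159,730,762.08]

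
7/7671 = 7/7671 = 0.00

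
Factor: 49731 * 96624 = 2^4*3^3*11^3*61^1*137^1= 4805208144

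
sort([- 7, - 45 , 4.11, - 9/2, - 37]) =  [ - 45, - 37, - 7,-9/2,4.11 ]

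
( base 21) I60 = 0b1111110000000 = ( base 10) 8064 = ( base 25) CME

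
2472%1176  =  120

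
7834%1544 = 114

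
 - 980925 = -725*1353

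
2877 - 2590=287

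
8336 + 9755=18091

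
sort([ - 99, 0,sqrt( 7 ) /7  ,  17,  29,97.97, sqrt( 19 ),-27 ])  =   [-99,- 27 , 0,sqrt(7)/7, sqrt (19),17 , 29  ,  97.97 ]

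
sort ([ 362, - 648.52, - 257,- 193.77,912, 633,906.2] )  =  [ - 648.52, -257,- 193.77,362, 633, 906.2,912 ] 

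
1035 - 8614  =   - 7579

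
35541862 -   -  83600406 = 119142268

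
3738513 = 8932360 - 5193847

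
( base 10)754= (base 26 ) 130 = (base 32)NI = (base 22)1c6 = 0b1011110010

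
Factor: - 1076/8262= -538/4131 = - 2^1 * 3^( - 5 ) * 17^( - 1 )*269^1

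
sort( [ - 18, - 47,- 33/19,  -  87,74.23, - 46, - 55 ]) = [ - 87, - 55, - 47, - 46,-18,- 33/19, 74.23] 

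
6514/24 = 271 + 5/12 = 271.42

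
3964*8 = 31712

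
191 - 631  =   -440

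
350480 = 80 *4381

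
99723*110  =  10969530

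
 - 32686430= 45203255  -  77889685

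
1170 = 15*78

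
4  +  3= 7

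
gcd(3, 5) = 1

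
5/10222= 5/10222 = 0.00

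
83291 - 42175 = 41116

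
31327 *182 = 5701514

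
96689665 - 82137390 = 14552275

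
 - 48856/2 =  - 24428 = -24428.00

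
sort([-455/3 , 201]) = [ - 455/3,201]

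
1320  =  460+860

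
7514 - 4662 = 2852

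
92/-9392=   -  1 + 2325/2348 = - 0.01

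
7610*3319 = 25257590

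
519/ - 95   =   - 519/95 =- 5.46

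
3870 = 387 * 10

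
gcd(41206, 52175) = 1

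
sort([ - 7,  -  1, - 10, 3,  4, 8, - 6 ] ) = [ - 10, - 7, - 6 , - 1, 3, 4, 8 ]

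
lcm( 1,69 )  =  69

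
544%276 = 268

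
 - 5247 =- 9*583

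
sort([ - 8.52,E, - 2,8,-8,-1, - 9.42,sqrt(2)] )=[ - 9.42, -8.52, - 8, -2,-1,sqrt(2), E, 8]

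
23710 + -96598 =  - 72888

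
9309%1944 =1533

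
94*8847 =831618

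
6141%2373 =1395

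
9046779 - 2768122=6278657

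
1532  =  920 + 612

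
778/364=389/182 = 2.14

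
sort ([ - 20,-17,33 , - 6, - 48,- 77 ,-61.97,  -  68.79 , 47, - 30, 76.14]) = [ - 77 , - 68.79, - 61.97,- 48, -30, - 20, - 17, - 6,33, 47, 76.14 ]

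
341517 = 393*869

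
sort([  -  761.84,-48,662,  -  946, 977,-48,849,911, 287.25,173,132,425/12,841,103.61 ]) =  [  -  946, - 761.84, - 48, - 48,425/12, 103.61  ,  132,173,287.25,662,  841,849, 911 , 977]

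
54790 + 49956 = 104746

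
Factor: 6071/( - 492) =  -2^ (-2)*3^(-1 )*13^1 *41^( -1)*467^1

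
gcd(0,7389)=7389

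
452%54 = 20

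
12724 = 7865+4859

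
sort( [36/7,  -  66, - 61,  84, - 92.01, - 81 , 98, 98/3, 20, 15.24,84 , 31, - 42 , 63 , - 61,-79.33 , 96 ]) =[  -  92.01,- 81, - 79.33,-66, - 61, - 61, - 42, 36/7,15.24,20,31 , 98/3 , 63,84, 84  ,  96,  98 ] 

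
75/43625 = 3/1745=0.00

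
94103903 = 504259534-410155631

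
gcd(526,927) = 1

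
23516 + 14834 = 38350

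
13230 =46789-33559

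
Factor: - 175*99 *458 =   -  2^1* 3^2*5^2 * 7^1 * 11^1*229^1=-7934850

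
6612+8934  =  15546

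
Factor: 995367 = 3^1*17^1*29^1 * 673^1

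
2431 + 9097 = 11528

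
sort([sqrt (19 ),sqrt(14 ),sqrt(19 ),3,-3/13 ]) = [-3/13, 3, sqrt( 14), sqrt(19 ),sqrt (19)]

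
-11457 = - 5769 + -5688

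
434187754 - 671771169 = -237583415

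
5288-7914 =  - 2626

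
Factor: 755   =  5^1*151^1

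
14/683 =14/683 = 0.02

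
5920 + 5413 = 11333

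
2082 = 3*694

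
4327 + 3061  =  7388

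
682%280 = 122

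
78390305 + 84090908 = 162481213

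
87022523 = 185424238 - 98401715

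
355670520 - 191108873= 164561647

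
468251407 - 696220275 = -227968868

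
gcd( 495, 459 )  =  9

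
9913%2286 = 769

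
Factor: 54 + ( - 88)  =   - 2^1 * 17^1  =  - 34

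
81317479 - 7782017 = 73535462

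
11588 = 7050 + 4538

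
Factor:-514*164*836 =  - 70471456 = -2^5*11^1 * 19^1*41^1*257^1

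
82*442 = 36244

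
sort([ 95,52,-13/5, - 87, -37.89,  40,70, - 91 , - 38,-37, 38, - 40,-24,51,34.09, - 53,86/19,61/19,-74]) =[ - 91,-87, - 74, - 53, - 40, - 38, - 37.89, - 37, - 24, - 13/5,61/19,86/19 , 34.09,38,40,51, 52, 70,95]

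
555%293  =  262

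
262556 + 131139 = 393695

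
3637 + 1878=5515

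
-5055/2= - 5055/2= - 2527.50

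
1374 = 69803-68429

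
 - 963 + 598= - 365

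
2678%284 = 122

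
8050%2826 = 2398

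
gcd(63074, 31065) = 1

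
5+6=11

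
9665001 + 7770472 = 17435473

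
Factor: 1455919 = 47^1*30977^1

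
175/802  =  175/802 = 0.22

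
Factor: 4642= 2^1*11^1 * 211^1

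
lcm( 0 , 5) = 0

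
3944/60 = 65+11/15 = 65.73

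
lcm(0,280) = 0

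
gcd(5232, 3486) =6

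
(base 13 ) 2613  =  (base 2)1010100110000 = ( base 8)12460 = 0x1530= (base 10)5424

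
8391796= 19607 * 428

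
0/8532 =0 =0.00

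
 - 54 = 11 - 65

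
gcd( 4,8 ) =4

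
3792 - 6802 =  - 3010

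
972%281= 129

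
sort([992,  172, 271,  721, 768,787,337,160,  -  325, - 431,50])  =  [  -  431, -325,50,160,172,271, 337,721,768, 787,992]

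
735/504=1+11/24 = 1.46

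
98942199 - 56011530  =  42930669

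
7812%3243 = 1326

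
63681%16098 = 15387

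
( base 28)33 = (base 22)3l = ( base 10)87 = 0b1010111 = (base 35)2h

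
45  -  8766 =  - 8721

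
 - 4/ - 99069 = 4/99069 = 0.00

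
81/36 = 9/4 = 2.25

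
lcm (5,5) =5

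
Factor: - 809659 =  - 17^1*97^1*491^1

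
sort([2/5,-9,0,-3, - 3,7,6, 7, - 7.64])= [ - 9,  -  7.64 , - 3, - 3,0,2/5,6,  7,7] 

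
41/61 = 41/61 = 0.67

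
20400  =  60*340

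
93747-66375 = 27372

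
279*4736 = 1321344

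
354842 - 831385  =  -476543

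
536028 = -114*(-4702 ) 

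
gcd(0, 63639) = 63639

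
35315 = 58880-23565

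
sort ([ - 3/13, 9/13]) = [ - 3/13 , 9/13 ] 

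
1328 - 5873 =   -  4545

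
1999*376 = 751624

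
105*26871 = 2821455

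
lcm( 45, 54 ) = 270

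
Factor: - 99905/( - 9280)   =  2^(  -  6 )*13^1*53^1 = 689/64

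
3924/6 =654 = 654.00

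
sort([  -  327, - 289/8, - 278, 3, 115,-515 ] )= [-515 , - 327, - 278, - 289/8,3,115]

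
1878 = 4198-2320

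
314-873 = - 559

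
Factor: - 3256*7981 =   -  25986136  =  -2^3*11^1*23^1*37^1*347^1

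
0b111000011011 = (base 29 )48f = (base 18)B2B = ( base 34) 347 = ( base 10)3611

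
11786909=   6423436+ 5363473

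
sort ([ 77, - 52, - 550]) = [ - 550, - 52, 77 ]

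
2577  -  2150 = 427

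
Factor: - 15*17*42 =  - 2^1*3^2 * 5^1*7^1*17^1=   - 10710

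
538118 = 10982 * 49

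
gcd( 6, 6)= 6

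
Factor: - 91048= -2^3*19^1*599^1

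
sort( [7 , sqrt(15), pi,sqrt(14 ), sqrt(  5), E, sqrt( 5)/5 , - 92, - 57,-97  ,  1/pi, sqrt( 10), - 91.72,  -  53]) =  [-97, -92, - 91.72,  -  57, - 53, 1/pi, sqrt( 5 )/5, sqrt(5), E,pi,sqrt(10),sqrt(14), sqrt(15), 7]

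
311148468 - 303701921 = 7446547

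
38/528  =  19/264 = 0.07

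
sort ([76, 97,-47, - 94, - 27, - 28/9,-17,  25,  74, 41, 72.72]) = [- 94, - 47 , - 27,-17, - 28/9,  25,41, 72.72, 74, 76, 97]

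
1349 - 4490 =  - 3141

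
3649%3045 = 604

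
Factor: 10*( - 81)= - 2^1*3^4*5^1 = - 810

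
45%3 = 0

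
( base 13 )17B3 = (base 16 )DC6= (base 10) 3526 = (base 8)6706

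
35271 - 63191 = -27920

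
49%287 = 49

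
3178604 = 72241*44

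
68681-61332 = 7349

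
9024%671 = 301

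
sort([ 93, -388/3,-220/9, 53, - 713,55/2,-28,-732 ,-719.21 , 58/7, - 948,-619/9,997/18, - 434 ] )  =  [-948, - 732, -719.21,-713, - 434, - 388/3,-619/9, - 28,-220/9,58/7,55/2,  53,997/18,93 ]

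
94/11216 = 47/5608 = 0.01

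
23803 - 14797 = 9006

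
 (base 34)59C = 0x17D2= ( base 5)143343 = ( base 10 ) 6098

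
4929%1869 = 1191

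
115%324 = 115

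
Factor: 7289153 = 757^1*9629^1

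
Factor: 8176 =2^4*7^1 * 73^1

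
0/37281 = 0 = 0.00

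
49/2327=49/2327  =  0.02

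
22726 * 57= 1295382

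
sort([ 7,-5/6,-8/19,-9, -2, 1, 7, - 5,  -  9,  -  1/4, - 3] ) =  [ - 9,  -  9,-5, - 3, - 2, - 5/6,-8/19, - 1/4,  1 , 7, 7]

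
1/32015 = 1/32015 = 0.00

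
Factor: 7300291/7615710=2^(-1)*3^( - 2)*5^(  -  1)*37^( -1)* 71^1*229^1*449^1* 2287^( - 1 ) 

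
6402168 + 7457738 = 13859906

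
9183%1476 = 327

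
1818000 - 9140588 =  - 7322588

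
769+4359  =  5128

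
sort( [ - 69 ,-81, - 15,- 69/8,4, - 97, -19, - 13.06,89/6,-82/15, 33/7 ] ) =[ - 97 , - 81, - 69,-19, - 15,- 13.06, - 69/8, - 82/15,4,33/7,89/6] 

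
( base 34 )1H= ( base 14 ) 39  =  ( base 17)30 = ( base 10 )51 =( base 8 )63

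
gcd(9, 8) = 1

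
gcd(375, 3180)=15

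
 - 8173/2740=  - 8173/2740  =  - 2.98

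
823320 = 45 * 18296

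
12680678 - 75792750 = -63112072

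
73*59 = 4307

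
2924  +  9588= 12512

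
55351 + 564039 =619390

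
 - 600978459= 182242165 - 783220624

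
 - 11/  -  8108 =11/8108 =0.00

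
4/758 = 2/379 = 0.01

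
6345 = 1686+4659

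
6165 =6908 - 743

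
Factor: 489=3^1*163^1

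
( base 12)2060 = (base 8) 6710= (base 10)3528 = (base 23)6F9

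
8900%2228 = 2216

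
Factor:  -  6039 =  - 3^2*11^1*61^1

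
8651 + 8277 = 16928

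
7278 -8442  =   - 1164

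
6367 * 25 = 159175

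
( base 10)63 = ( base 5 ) 223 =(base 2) 111111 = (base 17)3C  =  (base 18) 39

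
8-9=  - 1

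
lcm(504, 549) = 30744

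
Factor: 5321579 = 23^1*61^1 * 3793^1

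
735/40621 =15/829 = 0.02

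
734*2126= 1560484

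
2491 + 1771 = 4262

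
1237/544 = 2 + 149/544 = 2.27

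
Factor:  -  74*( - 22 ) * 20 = 32560 = 2^4*5^1*11^1*37^1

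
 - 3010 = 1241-4251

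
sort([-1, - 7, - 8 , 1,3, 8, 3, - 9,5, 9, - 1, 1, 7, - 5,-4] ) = [ - 9, - 8,-7, - 5, - 4, - 1, - 1, 1, 1, 3, 3,5,7, 8,9]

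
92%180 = 92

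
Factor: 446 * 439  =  2^1 * 223^1*439^1 = 195794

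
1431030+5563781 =6994811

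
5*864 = 4320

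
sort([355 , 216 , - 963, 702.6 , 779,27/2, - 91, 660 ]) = [ - 963, - 91,27/2,216,355, 660, 702.6 , 779] 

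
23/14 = 1 + 9/14 = 1.64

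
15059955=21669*695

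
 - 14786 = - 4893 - 9893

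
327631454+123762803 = 451394257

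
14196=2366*6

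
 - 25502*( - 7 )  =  178514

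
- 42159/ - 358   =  117 + 273/358 = 117.76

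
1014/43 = 23 + 25/43= 23.58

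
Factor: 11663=107^1*109^1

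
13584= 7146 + 6438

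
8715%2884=63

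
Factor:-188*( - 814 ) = 2^3*11^1*37^1*47^1=153032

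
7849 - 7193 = 656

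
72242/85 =72242/85 = 849.91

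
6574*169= 1111006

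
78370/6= 39185/3  =  13061.67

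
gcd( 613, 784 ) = 1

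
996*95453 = 95071188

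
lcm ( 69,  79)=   5451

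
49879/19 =2625 + 4/19 = 2625.21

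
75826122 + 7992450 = 83818572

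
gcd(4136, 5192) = 88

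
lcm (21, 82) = 1722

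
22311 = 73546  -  51235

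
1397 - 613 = 784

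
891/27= 33  =  33.00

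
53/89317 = 53/89317  =  0.00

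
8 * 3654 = 29232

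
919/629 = 919/629 = 1.46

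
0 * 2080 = 0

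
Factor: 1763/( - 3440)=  - 2^( - 4)*5^( - 1 )*41^1 = - 41/80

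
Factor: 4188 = 2^2* 3^1*349^1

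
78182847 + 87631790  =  165814637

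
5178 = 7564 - 2386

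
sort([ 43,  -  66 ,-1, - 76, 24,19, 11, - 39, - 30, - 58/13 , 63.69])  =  [ - 76, - 66,-39, - 30 , - 58/13, - 1,11 , 19, 24,43,63.69]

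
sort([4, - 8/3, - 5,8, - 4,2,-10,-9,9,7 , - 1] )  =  [ - 10, - 9, - 5, - 4, - 8/3, - 1 , 2, 4, 7,8, 9 ]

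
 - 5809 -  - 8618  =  2809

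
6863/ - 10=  - 6863/10 =- 686.30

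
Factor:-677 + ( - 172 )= - 849 = -3^1* 283^1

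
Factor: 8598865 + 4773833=13372698 = 2^1*3^1*2228783^1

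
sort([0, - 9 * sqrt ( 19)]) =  [ - 9 * sqrt( 19), 0] 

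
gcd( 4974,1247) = 1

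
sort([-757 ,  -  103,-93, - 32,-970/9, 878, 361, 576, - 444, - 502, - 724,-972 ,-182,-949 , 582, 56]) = [-972,-949,- 757,-724,-502,-444, - 182, - 970/9 , - 103 ,-93, - 32, 56, 361, 576,582,878]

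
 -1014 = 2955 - 3969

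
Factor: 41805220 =2^2*5^1*79^1*26459^1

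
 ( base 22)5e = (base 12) a4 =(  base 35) 3j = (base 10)124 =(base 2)1111100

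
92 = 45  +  47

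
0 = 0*( - 2915 )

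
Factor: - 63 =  - 3^2*7^1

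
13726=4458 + 9268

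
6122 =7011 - 889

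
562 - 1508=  - 946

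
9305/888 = 9305/888 = 10.48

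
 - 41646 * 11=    - 458106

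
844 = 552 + 292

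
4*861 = 3444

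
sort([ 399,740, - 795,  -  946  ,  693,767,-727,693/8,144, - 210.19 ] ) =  [ - 946, - 795, - 727,  -  210.19,693/8,  144,399,693, 740, 767]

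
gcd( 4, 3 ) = 1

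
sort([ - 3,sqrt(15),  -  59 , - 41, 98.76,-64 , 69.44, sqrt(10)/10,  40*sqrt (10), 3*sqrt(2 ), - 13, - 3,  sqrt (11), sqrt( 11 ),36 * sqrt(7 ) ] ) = [ -64,-59, - 41, - 13, - 3,-3,  sqrt(10 )/10, sqrt(11),  sqrt(11) , sqrt( 15) , 3 * sqrt(2), 69.44, 36*sqrt( 7),  98.76, 40*sqrt (10 ) ] 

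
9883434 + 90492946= 100376380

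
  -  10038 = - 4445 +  - 5593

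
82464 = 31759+50705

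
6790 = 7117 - 327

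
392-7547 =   -  7155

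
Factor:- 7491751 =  - 389^1*19259^1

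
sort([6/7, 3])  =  [6/7, 3 ] 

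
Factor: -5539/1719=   -29/9 = -3^ ( - 2) * 29^1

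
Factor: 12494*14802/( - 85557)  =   - 2^2*19^( - 2) * 79^( - 1)*2467^1*6247^1 = - 61645396/28519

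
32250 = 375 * 86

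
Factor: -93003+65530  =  -27473 = - 83^1 * 331^1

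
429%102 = 21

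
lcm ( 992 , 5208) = 20832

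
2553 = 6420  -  3867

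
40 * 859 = 34360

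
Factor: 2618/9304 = 2^ (-2)*7^1*11^1 * 17^1 * 1163^ (-1) = 1309/4652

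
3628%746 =644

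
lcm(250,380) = 9500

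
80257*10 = 802570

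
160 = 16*10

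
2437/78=2437/78=31.24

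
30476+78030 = 108506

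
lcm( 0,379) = 0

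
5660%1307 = 432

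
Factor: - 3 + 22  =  19^1 = 19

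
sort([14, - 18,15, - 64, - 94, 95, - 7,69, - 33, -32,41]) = [ - 94, - 64, - 33, - 32, - 18, - 7,14,15,41,  69,95 ]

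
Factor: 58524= 2^2*3^1*4877^1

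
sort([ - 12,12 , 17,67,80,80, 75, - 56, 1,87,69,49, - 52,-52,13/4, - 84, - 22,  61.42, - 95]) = [ - 95,-84, - 56,-52, - 52,-22, - 12, 1,13/4,12,17,49,61.42,67,69, 75 , 80, 80,87] 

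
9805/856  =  9805/856=11.45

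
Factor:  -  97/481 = -13^( -1)*37^( - 1 )*97^1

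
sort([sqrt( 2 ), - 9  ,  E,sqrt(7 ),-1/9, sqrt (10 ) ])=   [ - 9, - 1/9, sqrt( 2 ), sqrt( 7 ), E, sqrt ( 10)]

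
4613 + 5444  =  10057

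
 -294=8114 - 8408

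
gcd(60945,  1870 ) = 85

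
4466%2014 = 438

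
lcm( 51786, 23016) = 207144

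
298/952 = 149/476 = 0.31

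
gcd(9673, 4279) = 1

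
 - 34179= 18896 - 53075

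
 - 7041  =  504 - 7545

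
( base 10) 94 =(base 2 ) 1011110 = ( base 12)7A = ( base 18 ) 54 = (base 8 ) 136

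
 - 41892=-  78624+36732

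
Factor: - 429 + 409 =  - 20 = -2^2*5^1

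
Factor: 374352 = 2^4 *3^1*11^1 * 709^1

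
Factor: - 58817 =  - 11^1*5347^1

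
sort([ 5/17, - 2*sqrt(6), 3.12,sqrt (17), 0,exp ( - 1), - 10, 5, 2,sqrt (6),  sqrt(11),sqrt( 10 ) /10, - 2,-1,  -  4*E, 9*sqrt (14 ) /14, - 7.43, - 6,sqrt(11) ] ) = [ - 4*E, - 10, - 7.43, - 6, - 2*sqrt( 6),-2, - 1, 0, 5/17, sqrt(10) /10, exp( - 1),2,9*sqrt(14 )/14, sqrt (6 ), 3.12,sqrt( 11 ),  sqrt ( 11), sqrt( 17 ), 5 ]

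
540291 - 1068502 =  - 528211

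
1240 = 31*40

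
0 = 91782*0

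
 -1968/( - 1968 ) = 1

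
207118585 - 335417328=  - 128298743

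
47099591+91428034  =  138527625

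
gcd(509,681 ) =1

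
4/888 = 1/222= 0.00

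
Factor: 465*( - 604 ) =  - 2^2*3^1*5^1*31^1*151^1=-280860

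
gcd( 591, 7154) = 1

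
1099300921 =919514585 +179786336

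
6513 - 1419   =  5094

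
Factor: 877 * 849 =3^1*283^1* 877^1=744573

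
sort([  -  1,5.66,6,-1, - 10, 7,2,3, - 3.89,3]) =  [ - 10 , - 3.89,-1, - 1,2 , 3,3,  5.66,6,7 ] 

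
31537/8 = 31537/8 = 3942.12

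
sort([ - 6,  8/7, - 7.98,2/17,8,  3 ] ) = [ - 7.98, - 6, 2/17,8/7,  3, 8]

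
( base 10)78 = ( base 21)3f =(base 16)4E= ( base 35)28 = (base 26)30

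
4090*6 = 24540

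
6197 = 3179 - -3018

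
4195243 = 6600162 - 2404919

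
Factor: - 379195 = - 5^1 * 181^1*419^1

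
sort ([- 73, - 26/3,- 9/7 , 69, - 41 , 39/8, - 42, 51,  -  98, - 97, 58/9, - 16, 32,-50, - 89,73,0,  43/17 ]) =[-98, - 97, - 89 ,-73, - 50, - 42, - 41,- 16,  -  26/3, - 9/7,0, 43/17,39/8, 58/9, 32 , 51, 69, 73] 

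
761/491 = 1 + 270/491 = 1.55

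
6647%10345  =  6647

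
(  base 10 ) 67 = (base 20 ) 37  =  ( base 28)2b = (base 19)3A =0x43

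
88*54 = 4752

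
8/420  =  2/105 = 0.02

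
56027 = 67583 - 11556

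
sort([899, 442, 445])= [442, 445,899] 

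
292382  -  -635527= 927909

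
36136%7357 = 6708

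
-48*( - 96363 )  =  4625424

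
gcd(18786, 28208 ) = 2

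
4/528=1/132=0.01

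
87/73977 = 29/24659 = 0.00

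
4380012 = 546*8022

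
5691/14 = 813/2 = 406.50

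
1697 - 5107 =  - 3410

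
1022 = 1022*1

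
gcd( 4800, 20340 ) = 60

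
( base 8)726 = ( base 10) 470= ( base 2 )111010110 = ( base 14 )258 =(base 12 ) 332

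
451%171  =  109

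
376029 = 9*41781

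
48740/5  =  9748 = 9748.00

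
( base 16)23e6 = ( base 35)7hk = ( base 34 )7WA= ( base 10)9190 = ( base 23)h8d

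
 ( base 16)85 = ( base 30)4D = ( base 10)133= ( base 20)6d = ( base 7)250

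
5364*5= 26820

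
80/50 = 1 + 3/5 = 1.60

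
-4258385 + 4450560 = 192175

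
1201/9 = 133+4/9 = 133.44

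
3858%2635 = 1223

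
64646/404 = 32323/202= 160.01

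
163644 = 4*40911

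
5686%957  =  901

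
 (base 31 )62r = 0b1011011011111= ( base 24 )a3n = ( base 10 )5855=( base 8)13337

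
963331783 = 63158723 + 900173060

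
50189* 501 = 25144689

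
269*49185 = 13230765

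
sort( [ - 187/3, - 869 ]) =[ - 869 , - 187/3]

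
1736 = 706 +1030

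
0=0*36557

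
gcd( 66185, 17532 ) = 1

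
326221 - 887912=- 561691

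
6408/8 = 801 = 801.00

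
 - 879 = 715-1594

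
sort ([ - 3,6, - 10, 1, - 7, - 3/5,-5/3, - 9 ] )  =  [ - 10,-9, - 7, - 3,- 5/3, - 3/5, 1,6]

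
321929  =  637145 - 315216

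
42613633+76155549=118769182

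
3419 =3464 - 45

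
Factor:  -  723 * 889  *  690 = - 2^1 * 3^2 * 5^1 * 7^1 * 23^1 * 127^1 * 241^1=- 443495430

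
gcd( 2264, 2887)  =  1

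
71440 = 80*893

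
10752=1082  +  9670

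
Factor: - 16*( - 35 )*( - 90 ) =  - 50400  =  -2^5*3^2*5^2*7^1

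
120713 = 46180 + 74533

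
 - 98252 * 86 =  - 8449672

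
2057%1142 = 915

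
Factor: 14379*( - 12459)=-3^2*4153^1*4793^1 = - 179147961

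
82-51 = 31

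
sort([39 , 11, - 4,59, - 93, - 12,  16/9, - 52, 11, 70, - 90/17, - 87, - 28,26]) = [ - 93, - 87, - 52, - 28, - 12, - 90/17, - 4, 16/9,11,11,26,  39,59,  70] 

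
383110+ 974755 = 1357865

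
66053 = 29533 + 36520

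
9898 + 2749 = 12647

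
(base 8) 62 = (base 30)1k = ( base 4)302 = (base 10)50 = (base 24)22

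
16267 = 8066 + 8201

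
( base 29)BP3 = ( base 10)9979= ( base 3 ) 111200121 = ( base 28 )ckb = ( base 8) 23373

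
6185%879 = 32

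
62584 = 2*31292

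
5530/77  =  790/11 = 71.82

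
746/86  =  373/43 = 8.67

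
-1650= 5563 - 7213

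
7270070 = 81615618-74345548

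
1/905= 1/905 = 0.00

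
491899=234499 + 257400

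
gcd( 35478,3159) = 243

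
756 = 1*756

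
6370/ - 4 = -1593 + 1/2 = -1592.50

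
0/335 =0 =0.00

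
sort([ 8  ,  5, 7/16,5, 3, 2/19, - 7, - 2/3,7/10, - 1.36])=[ - 7,  -  1.36,-2/3, 2/19 , 7/16, 7/10 , 3,5,  5 , 8]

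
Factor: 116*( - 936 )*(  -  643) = 2^5*3^2*13^1*29^1*643^1 = 69814368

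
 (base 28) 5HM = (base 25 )71i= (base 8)10502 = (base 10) 4418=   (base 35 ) 3L8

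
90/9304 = 45/4652= 0.01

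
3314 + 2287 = 5601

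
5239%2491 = 257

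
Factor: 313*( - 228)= - 2^2 * 3^1  *  19^1*313^1= -71364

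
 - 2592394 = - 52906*49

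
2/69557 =2/69557   =  0.00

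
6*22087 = 132522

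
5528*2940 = 16252320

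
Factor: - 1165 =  - 5^1 * 233^1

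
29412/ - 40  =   - 7353/10 = -735.30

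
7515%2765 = 1985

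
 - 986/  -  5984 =29/176 = 0.16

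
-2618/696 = - 4 + 83/348 = - 3.76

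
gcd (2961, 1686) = 3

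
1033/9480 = 1033/9480 = 0.11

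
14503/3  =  4834+ 1/3 = 4834.33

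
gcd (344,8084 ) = 172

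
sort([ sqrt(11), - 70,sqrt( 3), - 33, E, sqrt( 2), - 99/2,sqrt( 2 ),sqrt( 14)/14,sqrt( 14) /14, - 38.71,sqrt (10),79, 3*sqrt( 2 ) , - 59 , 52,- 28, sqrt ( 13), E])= [ - 70, - 59, - 99/2, - 38.71, - 33, - 28,sqrt( 14 ) /14, sqrt ( 14 ) /14,sqrt( 2), sqrt(2 ),sqrt (3),E,E,sqrt(10), sqrt( 11),sqrt( 13),3 * sqrt( 2 ), 52,  79] 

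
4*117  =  468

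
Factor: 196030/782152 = 2^( - 2)*5^1*7^ ( - 1)*13967^( - 1 )*19603^1= 98015/391076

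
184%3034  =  184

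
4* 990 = 3960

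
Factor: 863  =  863^1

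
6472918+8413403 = 14886321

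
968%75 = 68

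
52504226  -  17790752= 34713474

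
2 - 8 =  - 6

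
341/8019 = 31/729 = 0.04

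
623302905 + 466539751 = 1089842656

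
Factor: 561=3^1*11^1*17^1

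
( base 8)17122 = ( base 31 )82c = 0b1111001010010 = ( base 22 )G0I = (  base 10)7762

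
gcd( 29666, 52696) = 14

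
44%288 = 44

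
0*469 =0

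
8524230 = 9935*858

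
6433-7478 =-1045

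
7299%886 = 211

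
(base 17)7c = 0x83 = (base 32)43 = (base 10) 131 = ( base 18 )75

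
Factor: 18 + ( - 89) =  - 71 = - 71^1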